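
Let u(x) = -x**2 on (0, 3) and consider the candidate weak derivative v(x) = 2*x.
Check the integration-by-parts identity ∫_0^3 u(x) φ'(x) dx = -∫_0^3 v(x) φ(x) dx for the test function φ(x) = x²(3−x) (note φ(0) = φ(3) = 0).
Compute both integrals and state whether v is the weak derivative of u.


LHS = 243/10, RHS = -243/10. No, v is not the weak derivative of u.

u(x) = -x**2, classical derivative u'(x) = -2*x.
φ(x) = x²(3−x), so φ'(x) = 3*x*(2 - x).
Note φ(0) = φ(3) = 0, so the boundary term u·φ vanishes.
LHS = ∫_0^3 u(x) φ'(x) dx = ∫_0^3 (3*x^4 - 6*x^3) dx. Term by term:
  ∫_0^3 3*x^4 dx = 729/5;  ∫_0^3 -6*x^3 dx = -243/2.
Sum: 729/5 − 243/2 = 243/10.
So LHS = 243/10.
∫_0^3 v(x) φ(x) dx = ∫_0^3 (-2*x^4 + 6*x^3) dx. Term by term:
  ∫_0^3 -2*x^4 dx = -486/5;  ∫_0^3 6*x^3 dx = 243/2.
Sum: -486/5 + 243/2 = 243/10.
So RHS = -∫_0^3 v(x) φ(x) dx = -243/10.
LHS − RHS = 243/5 ≠ 0, so the identity fails.
(For a valid weak derivative the identity must hold for EVERY test function, in particular this one. The failure shows v is NOT the weak derivative of u.)
Correct weak derivative would be u'(x) = -2*x.


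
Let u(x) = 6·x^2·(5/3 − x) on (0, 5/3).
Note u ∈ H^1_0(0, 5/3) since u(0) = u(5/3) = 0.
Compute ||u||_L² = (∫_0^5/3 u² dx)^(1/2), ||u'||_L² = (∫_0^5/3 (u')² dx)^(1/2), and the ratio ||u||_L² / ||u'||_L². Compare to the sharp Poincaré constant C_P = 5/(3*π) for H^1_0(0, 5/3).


||u||_L² / ||u'||_L² = 5*sqrt(14)/42 < C_P = 5/(3*π).

u(x) = 6·x^2·(5/3 − x), so u'(x) = 2*x*(10 - 9*x).
u(x) = 6·x^2·(5/3 − x) vanishes at x = 0 and x = 5/3, so u ∈ H^1_0(0, 5/3). Differentiate via the product rule and integrate the resulting polynomials term by term.
  ∫_0^5/3 u² dx = ∫_0^5/3 (36*x^6 - 120*x^5 + 100*x^4) dx. Term by term:
    ∫_0^5/3 36*x^6 dx = 312500/1701;  ∫_0^5/3 -120*x^5 dx = -312500/729;  ∫_0^5/3 100*x^4 dx = 62500/243.
  Sum: 312500/1701 − 312500/729 + 62500/243 = 62500/5103.
  ∫_0^5/3 (u')² dx = ∫_0^5/3 (324*x^4 - 720*x^3 + 400*x^2) dx. Term by term:
    ∫_0^5/3 324*x^4 dx = 2500/3;  ∫_0^5/3 -720*x^3 dx = -12500/9;  ∫_0^5/3 400*x^2 dx = 50000/81.
  Sum: 2500/3 − 12500/9 + 50000/81 = 5000/81.
∫_0^5/3 u² dx = 62500/5103, so ||u||_L² = 250*sqrt(7)/189.
∫_0^5/3 (u')² dx = 5000/81, so ||u'||_L² = 50*sqrt(2)/9.
Ratio ||u||_L² / ||u'||_L² = 5*sqrt(14)/42.
Sharp Poincaré constant on H^1_0(0, 5/3) is C_P = L/π = 5/(3*π), achieved by sin(3*π/5·x).
A polynomial bump cannot attain the sharp Poincaré constant (only the first sine eigenfunction does), so the ratio is strictly less than C_P, consistent with ||u||_L² ≤ C_P ||u'||_L².


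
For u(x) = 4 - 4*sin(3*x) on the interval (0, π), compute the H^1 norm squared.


||u||_{H^1(0,π)}^2 = -64/3 + 96*π

u'(x) = -12*cos(3*x).
Expand u² and (u')² and integrate term by term on (0, π), using: for integers n ≥ 1, ∫_0^π sin²(nx) dx = ∫_0^π cos²(nx) dx = π/2; for n ≠ n', ∫_0^π sin(nx)sin(n'x) dx = ∫_0^π cos(nx)cos(n'x) dx = 0; and by product-to-sum, ∫_0^π sin(nx)cos(n'x) dx = ½∫_0^π [sin((n+n')x) + sin((n−n')x)] dx, which is 0 when n+n' is even and 2n/(n²−n'²) when n+n' is odd (it need not vanish on (0, π)). For the constant mode: ∫_0^π 1 dx = π, ∫_0^π cos(nx) dx = 0, ∫_0^π sin(nx) dx = (1−(−1)^n)/n.
  u² squared terms: (4)²·∫1 dx = 16·π = 16*π;  (-4)²·∫sin(3x)² dx = 16·π/2 = 8*π.
  u² cross terms: 2·(4)·(-4)·∫1·sin(3x) dx = -32·(2/3) = -64/3.
  So ∫_0^π u² dx = 16*π + 8*π − 64/3 = -64/3 + 24*π.
  (u')² squared terms: (-12)²·∫cos(3x)² dx = 144·π/2 = 72*π.
  So ∫_0^π (u')² dx = 72*π.
||u||_{H^1}^2 = (-64/3 + 24*π) + (72*π) = -64/3 + 96*π.


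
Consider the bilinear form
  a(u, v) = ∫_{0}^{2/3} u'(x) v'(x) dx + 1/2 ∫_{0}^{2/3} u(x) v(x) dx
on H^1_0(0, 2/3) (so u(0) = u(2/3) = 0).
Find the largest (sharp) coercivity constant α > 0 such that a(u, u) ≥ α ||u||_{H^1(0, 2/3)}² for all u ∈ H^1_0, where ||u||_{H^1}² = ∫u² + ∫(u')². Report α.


α = (2 + 9*π^2)/(4 + 9*π^2)

Coercivity of a(·,·) on H^1_0(0, 2/3) means a(u, u) ≥ α ||u||_{H^1}² for every u ∈ H^1_0.
The interval has length L = 2/3, and Poincaré/coercivity depend only on L. Here a(u, u) = ∫(u')² + (1/2)·∫u².
Here 0 < c = 1/2 < 1. The condition a(u,u) ≥ α||u||_{H^1}² reads (1−α)∫(u')² ≥ (α−c)∫u². Any admissible α is ≤ 1 (rapidly oscillating u have ∫u²/∫(u')² → 0), and α = 1 would force 0 ≥ (1−c)∫u², impossible since c < 1; so 1−α > 0. By the sharp Poincaré inequality on H^1_0 of an interval of length L, ∫(u')² ≥ (π/L)²∫u² with equality for the first sine mode sin(π(x−x₀)/L) (x₀ the left endpoint), so the inequality holds for all u iff (1−α)(π/L)² ≥ α − c, i.e. α ≤ ((π/L)² + c)/((π/L)² + 1) = (1 + c(L/π)²)/(1 + (L/π)²). With (π/L)² = 9*π^2/4 and c = 1/2, the largest admissible constant is α = ((π/L)² + c)/((π/L)² + 1).
Simplifying, α = (2 + 9*π^2)/(4 + 9*π^2).


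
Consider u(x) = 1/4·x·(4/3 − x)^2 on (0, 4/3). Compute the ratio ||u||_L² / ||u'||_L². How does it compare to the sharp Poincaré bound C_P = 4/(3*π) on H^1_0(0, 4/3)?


||u||_L² / ||u'||_L² = 2*sqrt(14)/21 < C_P = 4/(3*π).

u(x) = 1/4·x·(4/3 − x)^2, so u'(x) = (3*x - 4)*(9*x - 4)/36.
u(x) = 1/4·x·(4/3 − x)^2 vanishes at x = 0 and x = 4/3, so u ∈ H^1_0(0, 4/3). Differentiate via the product rule and integrate the resulting polynomials term by term.
  ∫_0^4/3 u² dx = ∫_0^4/3 (x^6/16 - x^5/3 + 2*x^4/3 - 16*x^3/27 + 16*x^2/81) dx. Term by term:
    ∫_0^4/3 x^6/16 dx = 1024/15309;  ∫_0^4/3 -x^5/3 dx = -2048/6561;  ∫_0^4/3 2*x^4/3 dx = 2048/3645;
    ∫_0^4/3 -16*x^3/27 dx = -1024/2187;  ∫_0^4/3 16*x^2/81 dx = 1024/6561.
  Sum: 1024/15309 − 2048/6561 + 2048/3645 − 1024/2187 + 1024/6561 = 1024/229635.
  ∫_0^4/3 (u')² dx = ∫_0^4/3 (9*x^4/16 - 2*x^3 + 22*x^2/9 - 32*x/27 + 16/81) dx. Term by term:
    ∫_0^4/3 9*x^4/16 dx = 64/135;  ∫_0^4/3 -2*x^3 dx = -128/81;  ∫_0^4/3 22*x^2/9 dx = 1408/729;
    ∫_0^4/3 -32*x/27 dx = -256/243;  ∫_0^4/3 16/81 dx = 64/243.
  Sum: 64/135 − 128/81 + 1408/729 − 256/243 + 64/243 = 128/3645.
∫_0^4/3 u² dx = 1024/229635, so ||u||_L² = 32*sqrt(35)/2835.
∫_0^4/3 (u')² dx = 128/3645, so ||u'||_L² = 8*sqrt(10)/135.
Ratio ||u||_L² / ||u'||_L² = 2*sqrt(14)/21.
Sharp Poincaré constant on H^1_0(0, 4/3) is C_P = L/π = 4/(3*π), achieved by sin(3*π/4·x).
A polynomial bump cannot attain the sharp Poincaré constant (only the first sine eigenfunction does), so the ratio is strictly less than C_P, consistent with ||u||_L² ≤ C_P ||u'||_L².


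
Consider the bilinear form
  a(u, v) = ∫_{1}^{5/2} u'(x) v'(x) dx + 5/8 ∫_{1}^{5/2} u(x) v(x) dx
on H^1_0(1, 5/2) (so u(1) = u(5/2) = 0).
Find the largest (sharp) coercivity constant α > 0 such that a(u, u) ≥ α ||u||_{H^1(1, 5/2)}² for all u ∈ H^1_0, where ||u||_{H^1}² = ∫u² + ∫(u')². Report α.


α = (45 + 32*π^2)/(8*(9 + 4*π^2))

Coercivity of a(·,·) on H^1_0(1, 5/2) means a(u, u) ≥ α ||u||_{H^1}² for every u ∈ H^1_0.
The interval has length L = 3/2, and Poincaré/coercivity depend only on L. Here a(u, u) = ∫(u')² + (5/8)·∫u².
Here 0 < c = 5/8 < 1. The condition a(u,u) ≥ α||u||_{H^1}² reads (1−α)∫(u')² ≥ (α−c)∫u². Any admissible α is ≤ 1 (rapidly oscillating u have ∫u²/∫(u')² → 0), and α = 1 would force 0 ≥ (1−c)∫u², impossible since c < 1; so 1−α > 0. By the sharp Poincaré inequality on H^1_0 of an interval of length L, ∫(u')² ≥ (π/L)²∫u² with equality for the first sine mode sin(π(x−x₀)/L) (x₀ the left endpoint), so the inequality holds for all u iff (1−α)(π/L)² ≥ α − c, i.e. α ≤ ((π/L)² + c)/((π/L)² + 1) = (1 + c(L/π)²)/(1 + (L/π)²). With (π/L)² = 4*π^2/9 and c = 5/8, the largest admissible constant is α = ((π/L)² + c)/((π/L)² + 1).
Simplifying, α = (45 + 32*π^2)/(8*(9 + 4*π^2)).


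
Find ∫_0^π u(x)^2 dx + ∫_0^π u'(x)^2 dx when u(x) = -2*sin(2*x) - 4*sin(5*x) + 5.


||u||_{H^1(0,π)}^2 = -16 + 243*π

u'(x) = -4*cos(2*x) - 20*cos(5*x).
Expand u² and (u')² and integrate term by term on (0, π), using: for integers n ≥ 1, ∫_0^π sin²(nx) dx = ∫_0^π cos²(nx) dx = π/2; for n ≠ n', ∫_0^π sin(nx)sin(n'x) dx = ∫_0^π cos(nx)cos(n'x) dx = 0; and by product-to-sum, ∫_0^π sin(nx)cos(n'x) dx = ½∫_0^π [sin((n+n')x) + sin((n−n')x)] dx, which is 0 when n+n' is even and 2n/(n²−n'²) when n+n' is odd (it need not vanish on (0, π)). For the constant mode: ∫_0^π 1 dx = π, ∫_0^π cos(nx) dx = 0, ∫_0^π sin(nx) dx = (1−(−1)^n)/n.
  u² squared terms: (5)²·∫1 dx = 25·π = 25*π;  (-4)²·∫sin(5x)² dx = 16·π/2 = 8*π;  (-2)²·∫sin(2x)² dx = 4·π/2 = 2*π.
  u² cross terms: 2·(5)·(-4)·∫1·sin(5x) dx = -40·(2/5) = -16;  2·(5)·(-2)·∫1·sin(2x) dx = -20·(0) = 0;  2·(-4)·(-2)·∫sin(5x)·sin(2x) dx = 16·(0) = 0.
  So ∫_0^π u² dx = 25*π + 8*π + 2*π − 16 + 0 + 0 = -16 + 35*π.
  (u')² squared terms: (-20)²·∫cos(5x)² dx = 400·π/2 = 200*π;  (-4)²·∫cos(2x)² dx = 16·π/2 = 8*π.
  (u')² cross terms: 2·(-20)·(-4)·∫cos(5x)·cos(2x) dx = 160·(0) = 0.
  So ∫_0^π (u')² dx = 200*π + 8*π + 0 = 208*π.
||u||_{H^1}^2 = (-16 + 35*π) + (208*π) = -16 + 243*π.


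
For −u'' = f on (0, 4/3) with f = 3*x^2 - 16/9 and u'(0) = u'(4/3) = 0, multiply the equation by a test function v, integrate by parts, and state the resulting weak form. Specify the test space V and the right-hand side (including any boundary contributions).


V = H^1(0, 4/3) (no boundary constraint on v; u is determined up to an additive constant); weak form: ∫_0^4/3 u'v' dx = ∫_0^4/3 (3*x^2 - 16/9) v dx for all v ∈ V.

Multiply both sides by a test function v and integrate from 0 to 4/3:
  ∫_0^4/3 −u''(x) v(x) dx = ∫_0^4/3 f(x) v(x) dx.
Integrate the LHS by parts once:
  ∫_0^4/3 −u'' v dx = −[u'(x) v(x)]_0^4/3 + ∫_0^4/3 u'(x) v'(x) dx.
Thus ∫_0^4/3 u'(x) v'(x) dx = ∫_0^4/3 f(x) v(x) dx + [u'(x) v(x)]_0^4/3.
Choose V so that boundary terms are either known or forced to vanish.
u has homogeneous Neumann: u'(0) = u'(4/3) = 0. So [u' v]_0^4/3 = 0·v(4/3) − 0·v(0) = 0 for any v; take V = H^1(0, 4/3).
Weak formulation: find u (satisfying any essential BC) such that ∫_0^4/3 u'(x) v'(x) dx = ∫_0^4/3 f v dx for all v ∈ V (homogeneous Neumann, so boundary terms vanish).
Substituting f(x) = 3*x^2 - 16/9, the right-hand side is ∫_0^4/3 (3*x^2 - 16/9) v dx.
Compatibility check (pure Neumann): taking v ≡ 1 ∈ V gives 0 = ∫_0^4/3 f dx + (0) − (0), i.e. ∫_0^4/3 f dx must equal u'(0) − u'(4/3) = 0. Indeed ∫_0^4/3 (3*x^2 - 16/9) dx = 0, so the data are compatible. The solution is then unique only up to an additive constant (fix it e.g. by requiring ∫_0^4/3 u dx = 0).


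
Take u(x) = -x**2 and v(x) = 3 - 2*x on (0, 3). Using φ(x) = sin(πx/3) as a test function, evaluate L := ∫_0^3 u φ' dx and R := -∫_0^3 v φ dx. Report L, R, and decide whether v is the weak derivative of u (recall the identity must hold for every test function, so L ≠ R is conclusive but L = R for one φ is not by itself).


LHS = 18/π, RHS = 0. No, v is not the weak derivative of u.

u(x) = -x**2, classical derivative u'(x) = -2*x.
φ(x) = sin(πx/3), so φ'(x) = π*cos(π*x/3)/3.
Note φ(0) = φ(3) = 0, so the boundary term u·φ vanishes.
LHS = ∫_0^3 u(x) φ'(x) dx = ∫_0^3 (-π*x^2*cos(π*x/3)/3) dx. Term by term:
  ∫_0^3 -π*x^2*cos(π*x/3)/3 dx = 18/π.
So LHS = 18/π.
∫_0^3 v(x) φ(x) dx = ∫_0^3 (-2*x*sin(π*x/3) + 3*sin(π*x/3)) dx. Term by term:
  ∫_0^3 3*sin(π*x/3) dx = 18/π;  ∫_0^3 -2*x*sin(π*x/3) dx = -18/π.
Sum: 18/π − 18/π = 0.
So RHS = -∫_0^3 v(x) φ(x) dx = 0.
LHS − RHS = 18/π ≠ 0, so the identity fails.
(For a valid weak derivative the identity must hold for EVERY test function, in particular this one. The failure shows v is NOT the weak derivative of u.)
Correct weak derivative would be u'(x) = -2*x.


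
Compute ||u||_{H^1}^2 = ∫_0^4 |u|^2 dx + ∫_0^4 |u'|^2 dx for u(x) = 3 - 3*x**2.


||u||_{H^1}^2 = 11316/5

The H^1 norm (squared) on an interval (0, L) is
  ||u||_{H^1}^2 = ∫_0^L u(x)^2 dx + ∫_0^L u'(x)^2 dx.
Compute u'(x) = -6*x.
Then u(x)^2 = 9*x**4 - 18*x**2 + 9 and u'(x)^2 = 36*x**2.
Integrate each monomial from 0 to 4 using ∫_0^4 c·x^n dx = c·4^(n+1)/(n+1):
  ∫_0^4 u(x)^2 dx = ∫_0^4 (9*x^4 - 18*x^2 + 9) dx. Term by term:
    ∫_0^4 9*x^4 dx = 9216/5;  ∫_0^4 -18*x^2 dx = -384;  ∫_0^4 9 dx = 36.
  Sum: 9216/5 − 384 + 36 = 7476/5.
  ∫_0^4 u'(x)^2 dx = ∫_0^4 (36*x^2) dx. Term by term:
    ∫_0^4 36*x^2 dx = 768.
Adding: ||u||_{H^1}^2 = 7476/5 + 768 = 11316/5.


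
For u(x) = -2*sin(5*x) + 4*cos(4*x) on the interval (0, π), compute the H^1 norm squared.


||u||_{H^1(0,π)}^2 = -2720/9 + 188*π

u'(x) = -16*sin(4*x) - 10*cos(5*x).
Expand u² and (u')² and integrate term by term on (0, π), using: for integers n ≥ 1, ∫_0^π sin²(nx) dx = ∫_0^π cos²(nx) dx = π/2; for n ≠ n', ∫_0^π sin(nx)sin(n'x) dx = ∫_0^π cos(nx)cos(n'x) dx = 0; and by product-to-sum, ∫_0^π sin(nx)cos(n'x) dx = ½∫_0^π [sin((n+n')x) + sin((n−n')x)] dx, which is 0 when n+n' is even and 2n/(n²−n'²) when n+n' is odd (it need not vanish on (0, π)).
  u² squared terms: (-2)²·∫sin(5x)² dx = 4·π/2 = 2*π;  (4)²·∫cos(4x)² dx = 16·π/2 = 8*π.
  u² cross terms: 2·(-2)·(4)·∫sin(5x)·cos(4x) dx = -16·(10/9) = -160/9.
  So ∫_0^π u² dx = 2*π + 8*π − 160/9 = -160/9 + 10*π.
  (u')² squared terms: (-16)²·∫sin(4x)² dx = 256·π/2 = 128*π;  (-10)²·∫cos(5x)² dx = 100·π/2 = 50*π.
  (u')² cross terms: 2·(-16)·(-10)·∫sin(4x)·cos(5x) dx = 320·(-8/9) = -2560/9.
  So ∫_0^π (u')² dx = 128*π + 50*π − 2560/9 = -2560/9 + 178*π.
||u||_{H^1}^2 = (-160/9 + 10*π) + (-2560/9 + 178*π) = -2720/9 + 188*π.


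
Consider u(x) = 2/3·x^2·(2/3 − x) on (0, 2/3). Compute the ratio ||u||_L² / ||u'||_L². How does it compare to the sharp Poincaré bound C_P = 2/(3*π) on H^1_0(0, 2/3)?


||u||_L² / ||u'||_L² = sqrt(14)/21 < C_P = 2/(3*π).

u(x) = 2/3·x^2·(2/3 − x), so u'(x) = 2*x*(4 - 9*x)/9.
u(x) = 2/3·x^2·(2/3 − x) vanishes at x = 0 and x = 2/3, so u ∈ H^1_0(0, 2/3). Differentiate via the product rule and integrate the resulting polynomials term by term.
  ∫_0^2/3 u² dx = ∫_0^2/3 (4*x^6/9 - 16*x^5/27 + 16*x^4/81) dx. Term by term:
    ∫_0^2/3 4*x^6/9 dx = 512/137781;  ∫_0^2/3 -16*x^5/27 dx = -512/59049;  ∫_0^2/3 16*x^4/81 dx = 512/98415.
  Sum: 512/137781 − 512/59049 + 512/98415 = 512/2066715.
  ∫_0^2/3 (u')² dx = ∫_0^2/3 (4*x^4 - 32*x^3/9 + 64*x^2/81) dx. Term by term:
    ∫_0^2/3 4*x^4 dx = 128/1215;  ∫_0^2/3 -32*x^3/9 dx = -128/729;  ∫_0^2/3 64*x^2/81 dx = 512/6561.
  Sum: 128/1215 − 128/729 + 512/6561 = 256/32805.
∫_0^2/3 u² dx = 512/2066715, so ||u||_L² = 16*sqrt(70)/8505.
∫_0^2/3 (u')² dx = 256/32805, so ||u'||_L² = 16*sqrt(5)/405.
Ratio ||u||_L² / ||u'||_L² = sqrt(14)/21.
Sharp Poincaré constant on H^1_0(0, 2/3) is C_P = L/π = 2/(3*π), achieved by sin(3*π/2·x).
A polynomial bump cannot attain the sharp Poincaré constant (only the first sine eigenfunction does), so the ratio is strictly less than C_P, consistent with ||u||_L² ≤ C_P ||u'||_L².


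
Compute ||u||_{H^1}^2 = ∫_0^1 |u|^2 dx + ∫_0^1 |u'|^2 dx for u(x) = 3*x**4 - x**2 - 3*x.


||u||_{H^1}^2 = 2341/210

The H^1 norm (squared) on an interval (0, L) is
  ||u||_{H^1}^2 = ∫_0^L u(x)^2 dx + ∫_0^L u'(x)^2 dx.
Compute u'(x) = 12*x**3 - 2*x - 3.
Then u(x)^2 = 9*x**8 - 6*x**6 - 18*x**5 + x**4 + 6*x**3 + 9*x**2 and u'(x)^2 = 144*x**6 - 48*x**4 - 72*x**3 + 4*x**2 + 12*x + 9.
Integrate each monomial from 0 to 1 using ∫_0^1 c·x^n dx = c·1^(n+1)/(n+1):
  ∫_0^1 u(x)^2 dx = ∫_0^1 (9*x^8 - 6*x^6 - 18*x^5 + x^4 + 6*x^3 + 9*x^2) dx. Term by term:
    ∫_0^1 9*x^8 dx = 1;  ∫_0^1 -6*x^6 dx = -6/7;  ∫_0^1 -18*x^5 dx = -3;
    ∫_0^1 x^4 dx = 1/5;  ∫_0^1 6*x^3 dx = 3/2;  ∫_0^1 9*x^2 dx = 3.
  Sum: 1 − 6/7 − 3 + 1/5 + 3/2 + 3 = 129/70.
  ∫_0^1 u'(x)^2 dx = ∫_0^1 (144*x^6 - 48*x^4 - 72*x^3 + 4*x^2 + 12*x + 9) dx. Term by term:
    ∫_0^1 144*x^6 dx = 144/7;  ∫_0^1 -48*x^4 dx = -48/5;  ∫_0^1 -72*x^3 dx = -18;
    ∫_0^1 4*x^2 dx = 4/3;  ∫_0^1 12*x dx = 6;  ∫_0^1 9 dx = 9.
  Sum: 144/7 − 48/5 − 18 + 4/3 + 6 + 9 = 977/105.
Adding: ||u||_{H^1}^2 = 129/70 + 977/105 = 2341/210.


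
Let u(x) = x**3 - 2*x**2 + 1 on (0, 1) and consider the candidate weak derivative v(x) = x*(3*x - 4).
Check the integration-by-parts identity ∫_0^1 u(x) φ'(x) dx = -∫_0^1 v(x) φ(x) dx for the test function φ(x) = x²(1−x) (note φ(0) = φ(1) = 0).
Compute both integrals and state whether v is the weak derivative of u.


LHS = 1/10, RHS = 1/10. Yes, v = u' weakly.

u(x) = x**3 - 2*x**2 + 1, classical derivative u'(x) = 3*x**2 - 4*x.
φ(x) = x²(1−x), so φ'(x) = x*(2 - 3*x).
Note φ(0) = φ(1) = 0, so the boundary term u·φ vanishes.
LHS = ∫_0^1 u(x) φ'(x) dx = ∫_0^1 (-3*x^5 + 8*x^4 - 4*x^3 - 3*x^2 + 2*x) dx. Term by term:
  ∫_0^1 -3*x^5 dx = -1/2;  ∫_0^1 8*x^4 dx = 8/5;  ∫_0^1 -4*x^3 dx = -1;
  ∫_0^1 -3*x^2 dx = -1;  ∫_0^1 2*x dx = 1.
Sum: -1/2 + 8/5 − 1 − 1 + 1 = 1/10.
So LHS = 1/10.
∫_0^1 v(x) φ(x) dx = ∫_0^1 (-3*x^5 + 7*x^4 - 4*x^3) dx. Term by term:
  ∫_0^1 -3*x^5 dx = -1/2;  ∫_0^1 7*x^4 dx = 7/5;  ∫_0^1 -4*x^3 dx = -1.
Sum: -1/2 + 7/5 − 1 = -1/10.
So RHS = -∫_0^1 v(x) φ(x) dx = 1/10.
LHS = RHS, so the identity holds for this test φ.
Moreover u is smooth here and v(x) = u'(x) = 3*x**2 - 4*x pointwise, so the identity holds for every test function. Hence v is the weak derivative of u.


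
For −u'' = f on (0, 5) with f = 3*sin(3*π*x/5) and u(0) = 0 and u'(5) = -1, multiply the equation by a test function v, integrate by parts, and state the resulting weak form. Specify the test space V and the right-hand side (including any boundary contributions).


V = {v ∈ H^1(0, 5) : v(0) = 0} (test functions vanish at x = 0 where u is specified); weak form: ∫_0^5 u'v' dx = ∫_0^5 (3*sin(3*π*x/5)) v dx − v(5) for all v ∈ V.

Multiply both sides by a test function v and integrate from 0 to 5:
  ∫_0^5 −u''(x) v(x) dx = ∫_0^5 f(x) v(x) dx.
Integrate the LHS by parts once:
  ∫_0^5 −u'' v dx = −[u'(x) v(x)]_0^5 + ∫_0^5 u'(x) v'(x) dx.
Thus ∫_0^5 u'(x) v'(x) dx = ∫_0^5 f(x) v(x) dx + [u'(x) v(x)]_0^5.
Choose V so that boundary terms are either known or forced to vanish.
Mixed BC: u(0) = 0 (Dirichlet) and u'(5) = -1 (Neumann). Define V = {v ∈ H^1(0, 5) : v(0) = 0}. Then [u' v]_0^5 = u'(5)·v(5) − u'(0)·0 = − v(5).
Weak formulation: find u (satisfying any essential BC) such that ∫_0^5 u'(x) v'(x) dx = ∫_0^5 f v dx − v(5) for all v ∈ V (Dirichlet at 0 absorbed into V; Neumann datum at x = 5 contributes the boundary term).
Substituting f(x) = 3*sin(3*π*x/5), the right-hand side is ∫_0^5 (3*sin(3*π*x/5)) v dx − v(5).


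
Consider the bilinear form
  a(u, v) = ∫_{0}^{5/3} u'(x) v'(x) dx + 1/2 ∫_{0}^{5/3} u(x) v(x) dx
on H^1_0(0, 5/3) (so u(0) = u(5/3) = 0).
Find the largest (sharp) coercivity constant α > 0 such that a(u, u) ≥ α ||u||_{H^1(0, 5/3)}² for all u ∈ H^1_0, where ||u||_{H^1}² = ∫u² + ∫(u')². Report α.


α = (25 + 18*π^2)/(2*(25 + 9*π^2))

Coercivity of a(·,·) on H^1_0(0, 5/3) means a(u, u) ≥ α ||u||_{H^1}² for every u ∈ H^1_0.
The interval has length L = 5/3, and Poincaré/coercivity depend only on L. Here a(u, u) = ∫(u')² + (1/2)·∫u².
Here 0 < c = 1/2 < 1. The condition a(u,u) ≥ α||u||_{H^1}² reads (1−α)∫(u')² ≥ (α−c)∫u². Any admissible α is ≤ 1 (rapidly oscillating u have ∫u²/∫(u')² → 0), and α = 1 would force 0 ≥ (1−c)∫u², impossible since c < 1; so 1−α > 0. By the sharp Poincaré inequality on H^1_0 of an interval of length L, ∫(u')² ≥ (π/L)²∫u² with equality for the first sine mode sin(π(x−x₀)/L) (x₀ the left endpoint), so the inequality holds for all u iff (1−α)(π/L)² ≥ α − c, i.e. α ≤ ((π/L)² + c)/((π/L)² + 1) = (1 + c(L/π)²)/(1 + (L/π)²). With (π/L)² = 9*π^2/25 and c = 1/2, the largest admissible constant is α = ((π/L)² + c)/((π/L)² + 1).
Simplifying, α = (25 + 18*π^2)/(2*(25 + 9*π^2)).


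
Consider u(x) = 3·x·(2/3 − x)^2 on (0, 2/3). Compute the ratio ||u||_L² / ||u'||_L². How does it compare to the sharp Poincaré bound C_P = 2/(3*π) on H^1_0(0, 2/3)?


||u||_L² / ||u'||_L² = sqrt(14)/21 < C_P = 2/(3*π).

u(x) = 3·x·(2/3 − x)^2, so u'(x) = (x - 2/3)*(9*x - 2).
u(x) = 3·x·(2/3 − x)^2 vanishes at x = 0 and x = 2/3, so u ∈ H^1_0(0, 2/3). Differentiate via the product rule and integrate the resulting polynomials term by term.
  ∫_0^2/3 u² dx = ∫_0^2/3 (9*x^6 - 24*x^5 + 24*x^4 - 32*x^3/3 + 16*x^2/9) dx. Term by term:
    ∫_0^2/3 9*x^6 dx = 128/1701;  ∫_0^2/3 -24*x^5 dx = -256/729;  ∫_0^2/3 24*x^4 dx = 256/405;
    ∫_0^2/3 -32*x^3/3 dx = -128/243;  ∫_0^2/3 16*x^2/9 dx = 128/729.
  Sum: 128/1701 − 256/729 + 256/405 − 128/243 + 128/729 = 128/25515.
  ∫_0^2/3 (u')² dx = ∫_0^2/3 (81*x^4 - 144*x^3 + 88*x^2 - 64*x/3 + 16/9) dx. Term by term:
    ∫_0^2/3 81*x^4 dx = 32/15;  ∫_0^2/3 -144*x^3 dx = -64/9;  ∫_0^2/3 88*x^2 dx = 704/81;
    ∫_0^2/3 -64*x/3 dx = -128/27;  ∫_0^2/3 16/9 dx = 32/27.
  Sum: 32/15 − 64/9 + 704/81 − 128/27 + 32/27 = 64/405.
∫_0^2/3 u² dx = 128/25515, so ||u||_L² = 8*sqrt(70)/945.
∫_0^2/3 (u')² dx = 64/405, so ||u'||_L² = 8*sqrt(5)/45.
Ratio ||u||_L² / ||u'||_L² = sqrt(14)/21.
Sharp Poincaré constant on H^1_0(0, 2/3) is C_P = L/π = 2/(3*π), achieved by sin(3*π/2·x).
A polynomial bump cannot attain the sharp Poincaré constant (only the first sine eigenfunction does), so the ratio is strictly less than C_P, consistent with ||u||_L² ≤ C_P ||u'||_L².


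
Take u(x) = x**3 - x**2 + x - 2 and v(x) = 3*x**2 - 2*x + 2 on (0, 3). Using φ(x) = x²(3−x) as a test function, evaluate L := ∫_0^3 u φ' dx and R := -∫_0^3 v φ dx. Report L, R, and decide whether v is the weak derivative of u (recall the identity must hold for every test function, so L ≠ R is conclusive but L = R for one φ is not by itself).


LHS = -1107/20, RHS = -621/10. No, v is not the weak derivative of u.

u(x) = x**3 - x**2 + x - 2, classical derivative u'(x) = 3*x**2 - 2*x + 1.
φ(x) = x²(3−x), so φ'(x) = 3*x*(2 - x).
Note φ(0) = φ(3) = 0, so the boundary term u·φ vanishes.
LHS = ∫_0^3 u(x) φ'(x) dx = ∫_0^3 (-3*x^5 + 9*x^4 - 9*x^3 + 12*x^2 - 12*x) dx. Term by term:
  ∫_0^3 -3*x^5 dx = -729/2;  ∫_0^3 9*x^4 dx = 2187/5;  ∫_0^3 -9*x^3 dx = -729/4;
  ∫_0^3 12*x^2 dx = 108;  ∫_0^3 -12*x dx = -54.
Sum: -729/2 + 2187/5 − 729/4 + 108 − 54 = -1107/20.
So LHS = -1107/20.
∫_0^3 v(x) φ(x) dx = ∫_0^3 (-3*x^5 + 11*x^4 - 8*x^3 + 6*x^2) dx. Term by term:
  ∫_0^3 -3*x^5 dx = -729/2;  ∫_0^3 11*x^4 dx = 2673/5;  ∫_0^3 -8*x^3 dx = -162;
  ∫_0^3 6*x^2 dx = 54.
Sum: -729/2 + 2673/5 − 162 + 54 = 621/10.
So RHS = -∫_0^3 v(x) φ(x) dx = -621/10.
LHS − RHS = 27/4 ≠ 0, so the identity fails.
(For a valid weak derivative the identity must hold for EVERY test function, in particular this one. The failure shows v is NOT the weak derivative of u.)
Correct weak derivative would be u'(x) = 3*x**2 - 2*x + 1.


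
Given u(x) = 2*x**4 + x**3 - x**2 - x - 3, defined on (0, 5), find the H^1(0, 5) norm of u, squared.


||u||_{H^1}^2 = 230130175/126

The H^1 norm (squared) on an interval (0, L) is
  ||u||_{H^1}^2 = ∫_0^L u(x)^2 dx + ∫_0^L u'(x)^2 dx.
Compute u'(x) = 8*x**3 + 3*x**2 - 2*x - 1.
Then u(x)^2 = 4*x**8 + 4*x**7 - 3*x**6 - 6*x**5 - 13*x**4 - 4*x**3 + 7*x**2 + 6*x + 9 and u'(x)^2 = 64*x**6 + 48*x**5 - 23*x**4 - 28*x**3 - 2*x**2 + 4*x + 1.
Integrate each monomial from 0 to 5 using ∫_0^5 c·x^n dx = c·5^(n+1)/(n+1):
  ∫_0^5 u(x)^2 dx = ∫_0^5 (4*x^8 + 4*x^7 - 3*x^6 - 6*x^5 - 13*x^4 - 4*x^3 + 7*x^2 + 6*x + 9) dx. Term by term:
    ∫_0^5 4*x^8 dx = 7812500/9;  ∫_0^5 4*x^7 dx = 390625/2;  ∫_0^5 -3*x^6 dx = -234375/7;
    ∫_0^5 -6*x^5 dx = -15625;  ∫_0^5 -13*x^4 dx = -8125;  ∫_0^5 -4*x^3 dx = -625;
    ∫_0^5 7*x^2 dx = 875/3;  ∫_0^5 6*x dx = 75;  ∫_0^5 9 dx = 45.
  Sum: 7812500/9 + 390625/2 − 234375/7 − 15625 − 8125 − 625 + 875/3 + 75 + 45 = 126746245/126.
  ∫_0^5 u'(x)^2 dx = ∫_0^5 (64*x^6 + 48*x^5 - 23*x^4 - 28*x^3 - 2*x^2 + 4*x + 1) dx. Term by term:
    ∫_0^5 64*x^6 dx = 5000000/7;  ∫_0^5 48*x^5 dx = 125000;  ∫_0^5 -23*x^4 dx = -14375;
    ∫_0^5 -28*x^3 dx = -4375;  ∫_0^5 -2*x^2 dx = -250/3;  ∫_0^5 4*x dx = 50;
    ∫_0^5 1 dx = 5.
  Sum: 5000000/7 + 125000 − 14375 − 4375 − 250/3 + 50 + 5 = 17230655/21.
Adding: ||u||_{H^1}^2 = 126746245/126 + 17230655/21 = 230130175/126.


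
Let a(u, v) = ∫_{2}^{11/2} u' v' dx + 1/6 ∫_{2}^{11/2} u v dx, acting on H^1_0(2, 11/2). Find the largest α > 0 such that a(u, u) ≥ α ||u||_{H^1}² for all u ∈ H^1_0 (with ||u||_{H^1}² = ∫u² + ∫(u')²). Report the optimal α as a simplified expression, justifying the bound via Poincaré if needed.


α = (49 + 24*π^2)/(6*(4*π^2 + 49))

Coercivity of a(·,·) on H^1_0(2, 11/2) means a(u, u) ≥ α ||u||_{H^1}² for every u ∈ H^1_0.
The interval has length L = 7/2, and Poincaré/coercivity depend only on L. Here a(u, u) = ∫(u')² + (1/6)·∫u².
Here 0 < c = 1/6 < 1. The condition a(u,u) ≥ α||u||_{H^1}² reads (1−α)∫(u')² ≥ (α−c)∫u². Any admissible α is ≤ 1 (rapidly oscillating u have ∫u²/∫(u')² → 0), and α = 1 would force 0 ≥ (1−c)∫u², impossible since c < 1; so 1−α > 0. By the sharp Poincaré inequality on H^1_0 of an interval of length L, ∫(u')² ≥ (π/L)²∫u² with equality for the first sine mode sin(π(x−x₀)/L) (x₀ the left endpoint), so the inequality holds for all u iff (1−α)(π/L)² ≥ α − c, i.e. α ≤ ((π/L)² + c)/((π/L)² + 1) = (1 + c(L/π)²)/(1 + (L/π)²). With (π/L)² = 4*π^2/49 and c = 1/6, the largest admissible constant is α = ((π/L)² + c)/((π/L)² + 1).
Simplifying, α = (49 + 24*π^2)/(6*(4*π^2 + 49)).


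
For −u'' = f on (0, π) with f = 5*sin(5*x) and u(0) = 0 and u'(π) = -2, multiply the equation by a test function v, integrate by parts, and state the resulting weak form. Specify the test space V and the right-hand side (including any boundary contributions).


V = {v ∈ H^1(0, π) : v(0) = 0} (test functions vanish at x = 0 where u is specified); weak form: ∫_0^π u'v' dx = ∫_0^π (5*sin(5*x)) v dx − 2·v(π) for all v ∈ V.

Multiply both sides by a test function v and integrate from 0 to π:
  ∫_0^π −u''(x) v(x) dx = ∫_0^π f(x) v(x) dx.
Integrate the LHS by parts once:
  ∫_0^π −u'' v dx = −[u'(x) v(x)]_0^π + ∫_0^π u'(x) v'(x) dx.
Thus ∫_0^π u'(x) v'(x) dx = ∫_0^π f(x) v(x) dx + [u'(x) v(x)]_0^π.
Choose V so that boundary terms are either known or forced to vanish.
Mixed BC: u(0) = 0 (Dirichlet) and u'(π) = -2 (Neumann). Define V = {v ∈ H^1(0, π) : v(0) = 0}. Then [u' v]_0^π = u'(π)·v(π) − u'(0)·0 = − 2·v(π).
Weak formulation: find u (satisfying any essential BC) such that ∫_0^π u'(x) v'(x) dx = ∫_0^π f v dx − 2·v(π) for all v ∈ V (Dirichlet at 0 absorbed into V; Neumann datum at x = π contributes the boundary term).
Substituting f(x) = 5*sin(5*x), the right-hand side is ∫_0^π (5*sin(5*x)) v dx − 2·v(π).


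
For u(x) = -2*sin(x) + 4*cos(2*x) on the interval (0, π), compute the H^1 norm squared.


||u||_{H^1(0,π)}^2 = 160/3 + 44*π

u'(x) = -8*sin(2*x) - 2*cos(x).
Expand u² and (u')² and integrate term by term on (0, π), using: for integers n ≥ 1, ∫_0^π sin²(nx) dx = ∫_0^π cos²(nx) dx = π/2; for n ≠ n', ∫_0^π sin(nx)sin(n'x) dx = ∫_0^π cos(nx)cos(n'x) dx = 0; and by product-to-sum, ∫_0^π sin(nx)cos(n'x) dx = ½∫_0^π [sin((n+n')x) + sin((n−n')x)] dx, which is 0 when n+n' is even and 2n/(n²−n'²) when n+n' is odd (it need not vanish on (0, π)).
  u² squared terms: (-2)²·∫sin(x)² dx = 4·π/2 = 2*π;  (4)²·∫cos(2x)² dx = 16·π/2 = 8*π.
  u² cross terms: 2·(-2)·(4)·∫sin(x)·cos(2x) dx = -16·(-2/3) = 32/3.
  So ∫_0^π u² dx = 2*π + 8*π + 32/3 = 32/3 + 10*π.
  (u')² squared terms: (-8)²·∫sin(2x)² dx = 64·π/2 = 32*π;  (-2)²·∫cos(x)² dx = 4·π/2 = 2*π.
  (u')² cross terms: 2·(-8)·(-2)·∫sin(2x)·cos(x) dx = 32·(4/3) = 128/3.
  So ∫_0^π (u')² dx = 32*π + 2*π + 128/3 = 128/3 + 34*π.
||u||_{H^1}^2 = (32/3 + 10*π) + (128/3 + 34*π) = 160/3 + 44*π.


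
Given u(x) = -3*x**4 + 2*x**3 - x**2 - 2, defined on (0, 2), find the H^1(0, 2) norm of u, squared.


||u||_{H^1}^2 = 28312/15

The H^1 norm (squared) on an interval (0, L) is
  ||u||_{H^1}^2 = ∫_0^L u(x)^2 dx + ∫_0^L u'(x)^2 dx.
Compute u'(x) = -12*x**3 + 6*x**2 - 2*x.
Then u(x)^2 = 9*x**8 - 12*x**7 + 10*x**6 - 4*x**5 + 13*x**4 - 8*x**3 + 4*x**2 + 4 and u'(x)^2 = 144*x**6 - 144*x**5 + 84*x**4 - 24*x**3 + 4*x**2.
Integrate each monomial from 0 to 2 using ∫_0^2 c·x^n dx = c·2^(n+1)/(n+1):
  ∫_0^2 u(x)^2 dx = ∫_0^2 (9*x^8 - 12*x^7 + 10*x^6 - 4*x^5 + 13*x^4 - 8*x^3 + 4*x^2 + 4) dx. Term by term:
    ∫_0^2 9*x^8 dx = 512;  ∫_0^2 -12*x^7 dx = -384;  ∫_0^2 10*x^6 dx = 1280/7;
    ∫_0^2 -4*x^5 dx = -128/3;  ∫_0^2 13*x^4 dx = 416/5;  ∫_0^2 -8*x^3 dx = -32;
    ∫_0^2 4*x^2 dx = 32/3;  ∫_0^2 4 dx = 8.
  Sum: 512 − 384 + 1280/7 − 128/3 + 416/5 − 32 + 32/3 + 8 = 11832/35.
  ∫_0^2 u'(x)^2 dx = ∫_0^2 (144*x^6 - 144*x^5 + 84*x^4 - 24*x^3 + 4*x^2) dx. Term by term:
    ∫_0^2 144*x^6 dx = 18432/7;  ∫_0^2 -144*x^5 dx = -1536;  ∫_0^2 84*x^4 dx = 2688/5;
    ∫_0^2 -24*x^3 dx = -96;  ∫_0^2 4*x^2 dx = 32/3.
  Sum: 18432/7 − 1536 + 2688/5 − 96 + 32/3 = 162688/105.
Adding: ||u||_{H^1}^2 = 11832/35 + 162688/105 = 28312/15.


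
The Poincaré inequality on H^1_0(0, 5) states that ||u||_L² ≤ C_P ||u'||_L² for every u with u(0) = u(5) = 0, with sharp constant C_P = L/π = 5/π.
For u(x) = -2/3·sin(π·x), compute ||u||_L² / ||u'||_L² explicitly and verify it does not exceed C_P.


||u||_L² / ||u'||_L² = 1/π < C_P = 5/π.

u(x) = -2/3·sin(π·x), so u'(x) = -2*π*cos(π*x)/3.
Writing u(x) = A·sin(kπx/L) with A = -2/3 and k = 5, use ∫_0^L sin²(kπx/L) dx = L/2 and ∫_0^L cos²(kπx/L) dx = L/2.
u² = 4/9·sin²(π·x) and (u')² = 4*π^2/9·cos²(π·x), and each of sin², cos² integrates to L/2 = 5/2 over (0, 5).
∫_0^5 u² dx = 10/9, so ||u||_L² = sqrt(10)/3.
∫_0^5 (u')² dx = 10*π^2/9, so ||u'||_L² = sqrt(10)*π/3.
Ratio ||u||_L² / ||u'||_L² = 1/π.
Sharp Poincaré constant on H^1_0(0, 5) is C_P = L/π = 5/π, achieved by sin(π/5·x).
This is the k = 5 harmonic; the ratio L/(kπ) is strictly less than C_P = L/π, consistent with the sharp inequality ||u||_L² ≤ C_P ||u'||_L².


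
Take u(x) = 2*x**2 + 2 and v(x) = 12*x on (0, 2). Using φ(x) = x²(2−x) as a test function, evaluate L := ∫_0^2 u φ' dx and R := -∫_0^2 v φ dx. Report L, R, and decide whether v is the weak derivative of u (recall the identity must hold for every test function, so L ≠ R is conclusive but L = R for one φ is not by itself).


LHS = -32/5, RHS = -96/5. No, v is not the weak derivative of u.

u(x) = 2*x**2 + 2, classical derivative u'(x) = 4*x.
φ(x) = x²(2−x), so φ'(x) = x*(4 - 3*x).
Note φ(0) = φ(2) = 0, so the boundary term u·φ vanishes.
LHS = ∫_0^2 u(x) φ'(x) dx = ∫_0^2 (-6*x^4 + 8*x^3 - 6*x^2 + 8*x) dx. Term by term:
  ∫_0^2 -6*x^4 dx = -192/5;  ∫_0^2 8*x^3 dx = 32;  ∫_0^2 -6*x^2 dx = -16;
  ∫_0^2 8*x dx = 16.
Sum: -192/5 + 32 − 16 + 16 = -32/5.
So LHS = -32/5.
∫_0^2 v(x) φ(x) dx = ∫_0^2 (-12*x^4 + 24*x^3) dx. Term by term:
  ∫_0^2 -12*x^4 dx = -384/5;  ∫_0^2 24*x^3 dx = 96.
Sum: -384/5 + 96 = 96/5.
So RHS = -∫_0^2 v(x) φ(x) dx = -96/5.
LHS − RHS = 64/5 ≠ 0, so the identity fails.
(For a valid weak derivative the identity must hold for EVERY test function, in particular this one. The failure shows v is NOT the weak derivative of u.)
Correct weak derivative would be u'(x) = 4*x.


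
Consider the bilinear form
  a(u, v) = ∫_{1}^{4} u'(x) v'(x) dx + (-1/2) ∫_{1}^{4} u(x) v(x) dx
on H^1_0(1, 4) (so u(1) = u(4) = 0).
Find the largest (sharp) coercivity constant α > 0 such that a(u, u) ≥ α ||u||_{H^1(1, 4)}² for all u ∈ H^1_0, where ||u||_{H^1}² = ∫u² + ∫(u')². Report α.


α = (-9/2 + π^2)/(9 + π^2)

Coercivity of a(·,·) on H^1_0(1, 4) means a(u, u) ≥ α ||u||_{H^1}² for every u ∈ H^1_0.
The interval has length L = 3, and Poincaré/coercivity depend only on L. Here a(u, u) = ∫(u')² + (-1/2)·∫u².
Here c = -1/2 < 0 with |c| < (π/L)² = π^2/9, so coercivity still holds. The condition a(u,u) ≥ α||u||_{H^1}² reads (1−α)∫(u')² ≥ (α−c)∫u². Any admissible α is ≤ 1 (rapidly oscillating u have ∫u²/∫(u')² → 0), and α = 1 would force 0 ≥ (1−c)∫u², impossible since c < 1; so 1−α > 0. By the sharp Poincaré inequality on H^1_0 of an interval of length L, ∫(u')² ≥ (π/L)²∫u² with equality for the first sine mode sin(π(x−x₀)/L) (x₀ the left endpoint), so the inequality holds for all u iff (1−α)(π/L)² ≥ α − c, i.e. α ≤ ((π/L)² + c)/((π/L)² + 1) = (1 + c(L/π)²)/(1 + (L/π)²). (Direct route, valid since c ≤ 0: Poincaré gives c∫u² ≥ c(L/π)²∫(u')², so a(u,u) ≥ (1 + c(L/π)²)∫(u')², while ||u||_{H^1}² ≤ (1 + (L/π)²)∫(u')²; dividing yields the same α.) With (π/L)² = π^2/9 and c = -1/2, the largest admissible constant is α = ((π/L)² + c)/((π/L)² + 1).
Simplifying, α = (-9/2 + π^2)/(9 + π^2).


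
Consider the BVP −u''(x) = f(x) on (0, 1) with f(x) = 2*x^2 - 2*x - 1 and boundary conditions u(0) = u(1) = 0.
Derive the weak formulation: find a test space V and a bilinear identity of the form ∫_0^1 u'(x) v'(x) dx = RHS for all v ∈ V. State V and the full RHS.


V = H^1_0(0, 1) (so v(0) = v(1) = 0); weak form: ∫_0^1 u'v' dx = ∫_0^1 (2*x^2 - 2*x - 1) v dx for all v ∈ V.

Multiply both sides by a test function v and integrate from 0 to 1:
  ∫_0^1 −u''(x) v(x) dx = ∫_0^1 f(x) v(x) dx.
Integrate the LHS by parts once:
  ∫_0^1 −u'' v dx = −[u'(x) v(x)]_0^1 + ∫_0^1 u'(x) v'(x) dx.
Thus ∫_0^1 u'(x) v'(x) dx = ∫_0^1 f(x) v(x) dx + [u'(x) v(x)]_0^1.
Choose V so that boundary terms are either known or forced to vanish.
u is Dirichlet: u(0) = u(1) = 0. Let V = H^1_0(0, 1); then v(0) = v(1) = 0, and [u' v]_0^1 = 0.
Weak formulation: find u (satisfying any essential BC) such that ∫_0^1 u'(x) v'(x) dx = ∫_0^1 f v dx for all v ∈ V.
Substituting f(x) = 2*x^2 - 2*x - 1, the right-hand side is ∫_0^1 (2*x^2 - 2*x - 1) v dx.


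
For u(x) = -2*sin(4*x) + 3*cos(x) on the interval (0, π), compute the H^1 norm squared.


||u||_{H^1(0,π)}^2 = -64/5 + 43*π

u'(x) = -3*sin(x) - 8*cos(4*x).
Expand u² and (u')² and integrate term by term on (0, π), using: for integers n ≥ 1, ∫_0^π sin²(nx) dx = ∫_0^π cos²(nx) dx = π/2; for n ≠ n', ∫_0^π sin(nx)sin(n'x) dx = ∫_0^π cos(nx)cos(n'x) dx = 0; and by product-to-sum, ∫_0^π sin(nx)cos(n'x) dx = ½∫_0^π [sin((n+n')x) + sin((n−n')x)] dx, which is 0 when n+n' is even and 2n/(n²−n'²) when n+n' is odd (it need not vanish on (0, π)).
  u² squared terms: (-2)²·∫sin(4x)² dx = 4·π/2 = 2*π;  (3)²·∫cos(x)² dx = 9·π/2 = 9*π/2.
  u² cross terms: 2·(-2)·(3)·∫sin(4x)·cos(x) dx = -12·(8/15) = -32/5.
  So ∫_0^π u² dx = 2*π + 9*π/2 − 32/5 = -32/5 + 13*π/2.
  (u')² squared terms: (-8)²·∫cos(4x)² dx = 64·π/2 = 32*π;  (-3)²·∫sin(x)² dx = 9·π/2 = 9*π/2.
  (u')² cross terms: 2·(-8)·(-3)·∫cos(4x)·sin(x) dx = 48·(-2/15) = -32/5.
  So ∫_0^π (u')² dx = 32*π + 9*π/2 − 32/5 = -32/5 + 73*π/2.
||u||_{H^1}^2 = (-32/5 + 13*π/2) + (-32/5 + 73*π/2) = -64/5 + 43*π.


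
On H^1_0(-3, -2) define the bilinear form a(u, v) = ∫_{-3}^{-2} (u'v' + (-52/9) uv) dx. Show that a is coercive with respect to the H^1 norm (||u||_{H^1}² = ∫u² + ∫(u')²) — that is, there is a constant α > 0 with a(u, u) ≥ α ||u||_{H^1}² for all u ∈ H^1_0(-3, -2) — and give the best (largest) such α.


α = (-52/9 + π^2)/(1 + π^2)

Coercivity of a(·,·) on H^1_0(-3, -2) means a(u, u) ≥ α ||u||_{H^1}² for every u ∈ H^1_0.
The interval has length L = 1, and Poincaré/coercivity depend only on L. Here a(u, u) = ∫(u')² + (-52/9)·∫u².
Here c = -52/9 < 0 with |c| < (π/L)² = π^2, so coercivity still holds. The condition a(u,u) ≥ α||u||_{H^1}² reads (1−α)∫(u')² ≥ (α−c)∫u². Any admissible α is ≤ 1 (rapidly oscillating u have ∫u²/∫(u')² → 0), and α = 1 would force 0 ≥ (1−c)∫u², impossible since c < 1; so 1−α > 0. By the sharp Poincaré inequality on H^1_0 of an interval of length L, ∫(u')² ≥ (π/L)²∫u² with equality for the first sine mode sin(π(x−x₀)/L) (x₀ the left endpoint), so the inequality holds for all u iff (1−α)(π/L)² ≥ α − c, i.e. α ≤ ((π/L)² + c)/((π/L)² + 1) = (1 + c(L/π)²)/(1 + (L/π)²). (Direct route, valid since c ≤ 0: Poincaré gives c∫u² ≥ c(L/π)²∫(u')², so a(u,u) ≥ (1 + c(L/π)²)∫(u')², while ||u||_{H^1}² ≤ (1 + (L/π)²)∫(u')²; dividing yields the same α.) With (π/L)² = π^2 and c = -52/9, the largest admissible constant is α = ((π/L)² + c)/((π/L)² + 1).
Simplifying, α = (-52/9 + π^2)/(1 + π^2).


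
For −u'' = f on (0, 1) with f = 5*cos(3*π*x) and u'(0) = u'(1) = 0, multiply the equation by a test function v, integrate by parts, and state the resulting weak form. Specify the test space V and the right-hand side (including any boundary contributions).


V = H^1(0, 1) (no boundary constraint on v; u is determined up to an additive constant); weak form: ∫_0^1 u'v' dx = ∫_0^1 (5*cos(3*π*x)) v dx for all v ∈ V.

Multiply both sides by a test function v and integrate from 0 to 1:
  ∫_0^1 −u''(x) v(x) dx = ∫_0^1 f(x) v(x) dx.
Integrate the LHS by parts once:
  ∫_0^1 −u'' v dx = −[u'(x) v(x)]_0^1 + ∫_0^1 u'(x) v'(x) dx.
Thus ∫_0^1 u'(x) v'(x) dx = ∫_0^1 f(x) v(x) dx + [u'(x) v(x)]_0^1.
Choose V so that boundary terms are either known or forced to vanish.
u has homogeneous Neumann: u'(0) = u'(1) = 0. So [u' v]_0^1 = 0·v(1) − 0·v(0) = 0 for any v; take V = H^1(0, 1).
Weak formulation: find u (satisfying any essential BC) such that ∫_0^1 u'(x) v'(x) dx = ∫_0^1 f v dx for all v ∈ V (homogeneous Neumann, so boundary terms vanish).
Substituting f(x) = 5*cos(3*π*x), the right-hand side is ∫_0^1 (5*cos(3*π*x)) v dx.
Compatibility check (pure Neumann): taking v ≡ 1 ∈ V gives 0 = ∫_0^1 f dx + (0) − (0), i.e. ∫_0^1 f dx must equal u'(0) − u'(1) = 0. Indeed ∫_0^1 (5*cos(3*π*x)) dx = 0, so the data are compatible. The solution is then unique only up to an additive constant (fix it e.g. by requiring ∫_0^1 u dx = 0).


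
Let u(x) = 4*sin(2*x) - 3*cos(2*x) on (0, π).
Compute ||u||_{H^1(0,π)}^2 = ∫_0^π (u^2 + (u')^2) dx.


||u||_{H^1(0,π)}^2 = 125*π/2

u'(x) = 6*sin(2*x) + 8*cos(2*x).
Expand u² and (u')² and integrate term by term on (0, π), using: for integers n ≥ 1, ∫_0^π sin²(nx) dx = ∫_0^π cos²(nx) dx = π/2; for n ≠ n', ∫_0^π sin(nx)sin(n'x) dx = ∫_0^π cos(nx)cos(n'x) dx = 0; and by product-to-sum, ∫_0^π sin(nx)cos(n'x) dx = ½∫_0^π [sin((n+n')x) + sin((n−n')x)] dx, which is 0 when n+n' is even and 2n/(n²−n'²) when n+n' is odd (it need not vanish on (0, π)).
  u² squared terms: (-3)²·∫cos(2x)² dx = 9·π/2 = 9*π/2;  (4)²·∫sin(2x)² dx = 16·π/2 = 8*π.
  u² cross terms: 2·(-3)·(4)·∫cos(2x)·sin(2x) dx = -24·(0) = 0.
  So ∫_0^π u² dx = 9*π/2 + 8*π + 0 = 25*π/2.
  (u')² squared terms: (6)²·∫sin(2x)² dx = 36·π/2 = 18*π;  (8)²·∫cos(2x)² dx = 64·π/2 = 32*π.
  (u')² cross terms: 2·(6)·(8)·∫sin(2x)·cos(2x) dx = 96·(0) = 0.
  So ∫_0^π (u')² dx = 18*π + 32*π + 0 = 50*π.
||u||_{H^1}^2 = (25*π/2) + (50*π) = 125*π/2.


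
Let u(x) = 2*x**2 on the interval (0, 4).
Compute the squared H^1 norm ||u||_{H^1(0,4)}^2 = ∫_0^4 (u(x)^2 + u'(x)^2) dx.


||u||_{H^1}^2 = 17408/15

The H^1 norm (squared) on an interval (0, L) is
  ||u||_{H^1}^2 = ∫_0^L u(x)^2 dx + ∫_0^L u'(x)^2 dx.
Compute u'(x) = 4*x.
Then u(x)^2 = 4*x**4 and u'(x)^2 = 16*x**2.
Integrate each monomial from 0 to 4 using ∫_0^4 c·x^n dx = c·4^(n+1)/(n+1):
  ∫_0^4 u(x)^2 dx = ∫_0^4 (4*x^4) dx. Term by term:
    ∫_0^4 4*x^4 dx = 4096/5.
  ∫_0^4 u'(x)^2 dx = ∫_0^4 (16*x^2) dx. Term by term:
    ∫_0^4 16*x^2 dx = 1024/3.
Adding: ||u||_{H^1}^2 = 4096/5 + 1024/3 = 17408/15.
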